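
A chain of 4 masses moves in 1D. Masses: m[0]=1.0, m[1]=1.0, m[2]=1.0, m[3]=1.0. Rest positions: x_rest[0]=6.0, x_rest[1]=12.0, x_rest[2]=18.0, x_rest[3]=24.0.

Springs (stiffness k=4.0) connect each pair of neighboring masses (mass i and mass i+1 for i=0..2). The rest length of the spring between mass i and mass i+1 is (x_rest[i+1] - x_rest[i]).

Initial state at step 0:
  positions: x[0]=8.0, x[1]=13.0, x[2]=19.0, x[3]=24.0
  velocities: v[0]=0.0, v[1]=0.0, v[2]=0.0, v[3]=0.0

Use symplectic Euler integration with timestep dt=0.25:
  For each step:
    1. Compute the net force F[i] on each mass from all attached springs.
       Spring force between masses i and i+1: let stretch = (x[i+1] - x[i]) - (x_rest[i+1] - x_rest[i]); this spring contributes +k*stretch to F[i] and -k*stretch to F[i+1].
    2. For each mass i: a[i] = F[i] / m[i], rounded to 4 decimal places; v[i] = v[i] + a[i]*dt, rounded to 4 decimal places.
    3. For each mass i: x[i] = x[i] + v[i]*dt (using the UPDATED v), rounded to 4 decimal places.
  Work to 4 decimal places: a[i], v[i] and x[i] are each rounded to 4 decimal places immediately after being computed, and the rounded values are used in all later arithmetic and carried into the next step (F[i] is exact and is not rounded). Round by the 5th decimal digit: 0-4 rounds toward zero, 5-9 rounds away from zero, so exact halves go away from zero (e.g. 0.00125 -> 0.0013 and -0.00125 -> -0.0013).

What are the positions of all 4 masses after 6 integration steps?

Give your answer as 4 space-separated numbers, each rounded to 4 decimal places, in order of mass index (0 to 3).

Step 0: x=[8.0000 13.0000 19.0000 24.0000] v=[0.0000 0.0000 0.0000 0.0000]
Step 1: x=[7.7500 13.2500 18.7500 24.2500] v=[-1.0000 1.0000 -1.0000 1.0000]
Step 2: x=[7.3750 13.5000 18.5000 24.6250] v=[-1.5000 1.0000 -1.0000 1.5000]
Step 3: x=[7.0313 13.4688 18.5313 24.9688] v=[-1.3750 -0.1250 0.1250 1.3750]
Step 4: x=[6.7969 13.0938 18.9063 25.2032] v=[-0.9375 -1.5000 1.5000 0.9375]
Step 5: x=[6.6368 12.5977 19.4024 25.3634] v=[-0.6406 -1.9844 1.9844 0.6406]
Step 6: x=[6.4669 12.3126 19.6876 25.5333] v=[-0.6797 -1.1406 1.1407 0.6796]

Answer: 6.4669 12.3126 19.6876 25.5333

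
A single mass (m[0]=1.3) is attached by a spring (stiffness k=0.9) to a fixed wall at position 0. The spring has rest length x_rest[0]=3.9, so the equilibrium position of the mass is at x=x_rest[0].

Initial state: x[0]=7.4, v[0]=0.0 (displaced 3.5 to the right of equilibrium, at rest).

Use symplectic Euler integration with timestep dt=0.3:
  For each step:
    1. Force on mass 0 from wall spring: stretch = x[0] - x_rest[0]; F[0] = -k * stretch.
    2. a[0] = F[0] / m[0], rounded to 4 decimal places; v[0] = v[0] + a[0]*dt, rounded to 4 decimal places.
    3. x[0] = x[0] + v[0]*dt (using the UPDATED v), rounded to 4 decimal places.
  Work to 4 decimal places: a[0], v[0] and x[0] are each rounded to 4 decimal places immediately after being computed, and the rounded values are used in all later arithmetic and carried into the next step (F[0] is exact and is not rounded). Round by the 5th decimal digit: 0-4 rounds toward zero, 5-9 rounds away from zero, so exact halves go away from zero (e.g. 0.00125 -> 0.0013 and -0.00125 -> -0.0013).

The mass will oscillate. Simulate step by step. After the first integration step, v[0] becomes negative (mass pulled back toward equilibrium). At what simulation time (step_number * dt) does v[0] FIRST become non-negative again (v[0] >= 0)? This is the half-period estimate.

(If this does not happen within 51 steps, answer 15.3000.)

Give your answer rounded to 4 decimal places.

Answer: 3.9000

Derivation:
Step 0: x=[7.4000] v=[0.0000]
Step 1: x=[7.1819] v=[-0.7269]
Step 2: x=[6.7594] v=[-1.4085]
Step 3: x=[6.1587] v=[-2.0024]
Step 4: x=[5.4173] v=[-2.4715]
Step 5: x=[4.5813] v=[-2.7866]
Step 6: x=[3.7029] v=[-2.9281]
Step 7: x=[2.8367] v=[-2.8872]
Step 8: x=[2.0368] v=[-2.6664]
Step 9: x=[1.3530] v=[-2.2794]
Step 10: x=[0.8279] v=[-1.7504]
Step 11: x=[0.4942] v=[-1.1124]
Step 12: x=[0.3727] v=[-0.4050]
Step 13: x=[0.4710] v=[0.3276]
First v>=0 after going negative at step 13, time=3.9000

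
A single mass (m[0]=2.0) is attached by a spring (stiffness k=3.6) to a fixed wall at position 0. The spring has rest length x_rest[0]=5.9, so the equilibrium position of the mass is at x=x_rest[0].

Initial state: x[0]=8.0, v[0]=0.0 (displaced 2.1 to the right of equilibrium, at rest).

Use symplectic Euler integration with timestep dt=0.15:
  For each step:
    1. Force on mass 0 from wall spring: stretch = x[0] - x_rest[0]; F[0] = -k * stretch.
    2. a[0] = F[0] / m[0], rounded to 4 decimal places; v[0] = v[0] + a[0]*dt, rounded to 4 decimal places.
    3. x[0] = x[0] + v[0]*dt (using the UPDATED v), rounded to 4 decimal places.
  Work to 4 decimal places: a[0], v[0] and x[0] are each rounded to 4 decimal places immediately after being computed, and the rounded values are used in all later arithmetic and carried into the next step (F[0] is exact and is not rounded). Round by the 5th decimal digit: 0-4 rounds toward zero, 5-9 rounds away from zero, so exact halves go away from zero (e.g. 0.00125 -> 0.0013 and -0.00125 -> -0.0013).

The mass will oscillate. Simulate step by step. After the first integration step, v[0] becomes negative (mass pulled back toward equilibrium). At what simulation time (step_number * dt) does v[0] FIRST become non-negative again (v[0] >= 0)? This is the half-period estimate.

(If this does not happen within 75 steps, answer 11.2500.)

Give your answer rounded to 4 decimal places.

Answer: 2.4000

Derivation:
Step 0: x=[8.0000] v=[0.0000]
Step 1: x=[7.9150] v=[-0.5670]
Step 2: x=[7.7483] v=[-1.1111]
Step 3: x=[7.5068] v=[-1.6101]
Step 4: x=[7.2002] v=[-2.0439]
Step 5: x=[6.8410] v=[-2.3950]
Step 6: x=[6.4436] v=[-2.6491]
Step 7: x=[6.0242] v=[-2.7959]
Step 8: x=[5.5998] v=[-2.8294]
Step 9: x=[5.1876] v=[-2.7483]
Step 10: x=[4.8042] v=[-2.5560]
Step 11: x=[4.4652] v=[-2.2601]
Step 12: x=[4.1843] v=[-1.8727]
Step 13: x=[3.9729] v=[-1.4095]
Step 14: x=[3.8395] v=[-0.8892]
Step 15: x=[3.7896] v=[-0.3329]
Step 16: x=[3.8251] v=[0.2369]
First v>=0 after going negative at step 16, time=2.4000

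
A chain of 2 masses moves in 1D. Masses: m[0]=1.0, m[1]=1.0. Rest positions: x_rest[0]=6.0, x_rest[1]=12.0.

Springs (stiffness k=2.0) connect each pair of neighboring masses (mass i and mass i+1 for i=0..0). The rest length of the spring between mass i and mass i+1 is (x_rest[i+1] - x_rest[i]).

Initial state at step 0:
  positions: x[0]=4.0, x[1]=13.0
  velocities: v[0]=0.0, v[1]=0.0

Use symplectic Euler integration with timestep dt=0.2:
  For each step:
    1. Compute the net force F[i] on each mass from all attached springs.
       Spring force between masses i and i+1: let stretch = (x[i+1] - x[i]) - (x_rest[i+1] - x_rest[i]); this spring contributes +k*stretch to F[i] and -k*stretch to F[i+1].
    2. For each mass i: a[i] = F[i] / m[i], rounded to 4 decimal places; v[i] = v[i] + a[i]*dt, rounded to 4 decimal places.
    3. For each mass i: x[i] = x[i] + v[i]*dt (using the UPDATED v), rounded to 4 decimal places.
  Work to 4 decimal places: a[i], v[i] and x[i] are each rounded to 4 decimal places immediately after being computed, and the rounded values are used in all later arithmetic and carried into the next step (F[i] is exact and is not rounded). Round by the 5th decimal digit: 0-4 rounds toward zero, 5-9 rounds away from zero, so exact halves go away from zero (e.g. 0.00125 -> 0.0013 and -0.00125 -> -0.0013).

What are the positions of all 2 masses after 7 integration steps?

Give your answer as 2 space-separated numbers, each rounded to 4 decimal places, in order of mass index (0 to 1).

Step 0: x=[4.0000 13.0000] v=[0.0000 0.0000]
Step 1: x=[4.2400 12.7600] v=[1.2000 -1.2000]
Step 2: x=[4.6816 12.3184] v=[2.2080 -2.2080]
Step 3: x=[5.2541 11.7459] v=[2.8627 -2.8627]
Step 4: x=[5.8660 11.1340] v=[3.0594 -3.0594]
Step 5: x=[6.4193 10.5807] v=[2.7666 -2.7666]
Step 6: x=[6.8255 10.1745] v=[2.0312 -2.0312]
Step 7: x=[7.0197 9.9803] v=[0.9708 -0.9708]

Answer: 7.0197 9.9803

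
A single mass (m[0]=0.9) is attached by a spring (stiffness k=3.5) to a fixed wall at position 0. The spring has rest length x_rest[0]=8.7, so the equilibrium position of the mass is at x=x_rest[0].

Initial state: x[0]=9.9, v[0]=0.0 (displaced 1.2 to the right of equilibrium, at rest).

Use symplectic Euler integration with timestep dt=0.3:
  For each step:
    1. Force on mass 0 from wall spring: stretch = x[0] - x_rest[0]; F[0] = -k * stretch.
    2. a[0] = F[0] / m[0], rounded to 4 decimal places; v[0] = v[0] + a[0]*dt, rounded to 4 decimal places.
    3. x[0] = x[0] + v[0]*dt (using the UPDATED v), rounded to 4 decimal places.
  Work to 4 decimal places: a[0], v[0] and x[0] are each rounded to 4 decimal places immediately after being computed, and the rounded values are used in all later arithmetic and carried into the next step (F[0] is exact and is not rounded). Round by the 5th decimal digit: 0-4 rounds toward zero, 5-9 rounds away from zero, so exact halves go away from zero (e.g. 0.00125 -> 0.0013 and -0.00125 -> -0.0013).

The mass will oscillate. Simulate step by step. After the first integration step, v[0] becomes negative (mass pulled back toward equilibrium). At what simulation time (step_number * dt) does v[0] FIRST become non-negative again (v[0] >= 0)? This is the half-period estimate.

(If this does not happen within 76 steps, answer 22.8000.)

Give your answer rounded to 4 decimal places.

Step 0: x=[9.9000] v=[0.0000]
Step 1: x=[9.4800] v=[-1.4000]
Step 2: x=[8.7870] v=[-2.3100]
Step 3: x=[8.0636] v=[-2.4115]
Step 4: x=[7.5629] v=[-1.6690]
Step 5: x=[7.4602] v=[-0.3424]
Step 6: x=[7.7914] v=[1.1040]
First v>=0 after going negative at step 6, time=1.8000

Answer: 1.8000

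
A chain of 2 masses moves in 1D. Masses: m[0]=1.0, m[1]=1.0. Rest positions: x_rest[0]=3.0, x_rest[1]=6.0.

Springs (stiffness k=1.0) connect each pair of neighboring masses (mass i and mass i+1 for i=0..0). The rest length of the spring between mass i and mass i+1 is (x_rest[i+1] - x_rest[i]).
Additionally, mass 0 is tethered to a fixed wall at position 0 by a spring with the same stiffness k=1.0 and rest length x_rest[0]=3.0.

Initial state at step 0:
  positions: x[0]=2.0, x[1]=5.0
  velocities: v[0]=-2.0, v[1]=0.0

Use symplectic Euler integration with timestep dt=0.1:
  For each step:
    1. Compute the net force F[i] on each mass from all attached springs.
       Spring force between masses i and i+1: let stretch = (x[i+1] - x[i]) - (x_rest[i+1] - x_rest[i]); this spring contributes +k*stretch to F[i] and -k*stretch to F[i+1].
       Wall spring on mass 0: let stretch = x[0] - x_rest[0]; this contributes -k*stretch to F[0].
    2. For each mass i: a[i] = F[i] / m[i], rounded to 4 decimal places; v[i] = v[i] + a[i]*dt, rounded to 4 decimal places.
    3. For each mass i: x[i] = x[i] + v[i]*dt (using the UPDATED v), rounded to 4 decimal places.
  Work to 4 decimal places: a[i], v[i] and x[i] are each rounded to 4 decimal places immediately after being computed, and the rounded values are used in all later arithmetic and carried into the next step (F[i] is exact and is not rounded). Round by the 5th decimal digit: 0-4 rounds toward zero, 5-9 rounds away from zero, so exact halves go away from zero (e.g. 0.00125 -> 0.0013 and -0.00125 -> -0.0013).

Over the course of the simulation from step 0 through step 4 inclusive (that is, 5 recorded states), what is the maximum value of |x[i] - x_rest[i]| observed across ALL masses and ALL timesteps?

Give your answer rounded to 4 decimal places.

Step 0: x=[2.0000 5.0000] v=[-2.0000 0.0000]
Step 1: x=[1.8100 5.0000] v=[-1.9000 0.0000]
Step 2: x=[1.6338 4.9981] v=[-1.7620 -0.0190]
Step 3: x=[1.4749 4.9926] v=[-1.5890 -0.0554]
Step 4: x=[1.3364 4.9819] v=[-1.3847 -0.1072]
Max displacement = 1.6636

Answer: 1.6636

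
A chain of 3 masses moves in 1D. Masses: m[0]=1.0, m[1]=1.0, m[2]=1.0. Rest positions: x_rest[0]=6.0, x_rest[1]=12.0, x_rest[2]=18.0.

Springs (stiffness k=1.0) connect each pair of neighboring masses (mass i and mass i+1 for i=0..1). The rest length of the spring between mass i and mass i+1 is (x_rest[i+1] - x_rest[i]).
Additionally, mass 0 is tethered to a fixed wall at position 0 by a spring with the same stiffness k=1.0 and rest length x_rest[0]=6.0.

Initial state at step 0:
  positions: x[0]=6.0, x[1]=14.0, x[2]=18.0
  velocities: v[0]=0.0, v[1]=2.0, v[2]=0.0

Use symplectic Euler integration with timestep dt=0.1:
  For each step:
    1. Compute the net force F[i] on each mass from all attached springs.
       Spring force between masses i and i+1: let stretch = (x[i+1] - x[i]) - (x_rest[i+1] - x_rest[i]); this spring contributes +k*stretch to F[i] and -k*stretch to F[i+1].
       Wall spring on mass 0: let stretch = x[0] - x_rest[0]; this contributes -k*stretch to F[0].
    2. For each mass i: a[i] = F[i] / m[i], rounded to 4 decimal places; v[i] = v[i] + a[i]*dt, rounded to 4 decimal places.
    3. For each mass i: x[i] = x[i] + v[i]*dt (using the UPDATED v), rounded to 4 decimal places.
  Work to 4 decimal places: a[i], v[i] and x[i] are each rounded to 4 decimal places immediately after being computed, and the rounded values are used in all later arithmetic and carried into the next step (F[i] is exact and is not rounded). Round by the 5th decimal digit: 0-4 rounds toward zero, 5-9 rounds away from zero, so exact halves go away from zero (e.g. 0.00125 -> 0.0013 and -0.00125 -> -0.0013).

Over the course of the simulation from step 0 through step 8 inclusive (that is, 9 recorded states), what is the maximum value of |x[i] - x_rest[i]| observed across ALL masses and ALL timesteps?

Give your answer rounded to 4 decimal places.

Answer: 2.3785

Derivation:
Step 0: x=[6.0000 14.0000 18.0000] v=[0.0000 2.0000 0.0000]
Step 1: x=[6.0200 14.1600 18.0200] v=[0.2000 1.6000 0.2000]
Step 2: x=[6.0612 14.2772 18.0614] v=[0.4120 1.1720 0.4140]
Step 3: x=[6.1240 14.3501 18.1250] v=[0.6275 0.7288 0.6356]
Step 4: x=[6.2078 14.3785 18.2108] v=[0.8377 0.2837 0.8581]
Step 5: x=[6.3112 14.3635 18.3183] v=[1.0340 -0.1501 1.0749]
Step 6: x=[6.4320 14.3075 18.4462] v=[1.2081 -0.5599 1.2794]
Step 7: x=[6.5673 14.2141 18.5928] v=[1.3525 -0.9336 1.4655]
Step 8: x=[6.7134 14.0881 18.7556] v=[1.4605 -1.2604 1.6276]
Max displacement = 2.3785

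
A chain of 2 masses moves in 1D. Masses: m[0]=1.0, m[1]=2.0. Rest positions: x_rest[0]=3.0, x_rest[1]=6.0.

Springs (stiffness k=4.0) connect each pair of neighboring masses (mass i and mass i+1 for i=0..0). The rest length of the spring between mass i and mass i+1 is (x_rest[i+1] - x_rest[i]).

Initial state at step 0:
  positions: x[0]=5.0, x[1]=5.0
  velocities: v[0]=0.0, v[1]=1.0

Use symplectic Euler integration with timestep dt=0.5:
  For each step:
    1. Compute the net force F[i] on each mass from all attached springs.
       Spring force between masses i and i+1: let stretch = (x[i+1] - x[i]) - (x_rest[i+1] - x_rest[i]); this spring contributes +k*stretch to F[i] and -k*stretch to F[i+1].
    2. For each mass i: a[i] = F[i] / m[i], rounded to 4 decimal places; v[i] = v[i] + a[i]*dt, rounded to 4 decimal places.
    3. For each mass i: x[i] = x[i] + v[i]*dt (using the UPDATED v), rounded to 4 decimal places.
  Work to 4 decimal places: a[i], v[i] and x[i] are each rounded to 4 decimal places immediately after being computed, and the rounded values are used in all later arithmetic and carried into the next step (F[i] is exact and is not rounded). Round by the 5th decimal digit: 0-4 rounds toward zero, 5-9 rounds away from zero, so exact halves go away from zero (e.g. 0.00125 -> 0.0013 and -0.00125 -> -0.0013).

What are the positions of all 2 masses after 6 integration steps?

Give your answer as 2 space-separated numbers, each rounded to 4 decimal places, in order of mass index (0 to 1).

Step 0: x=[5.0000 5.0000] v=[0.0000 1.0000]
Step 1: x=[2.0000 7.0000] v=[-6.0000 4.0000]
Step 2: x=[1.0000 8.0000] v=[-2.0000 2.0000]
Step 3: x=[4.0000 7.0000] v=[6.0000 -2.0000]
Step 4: x=[7.0000 6.0000] v=[6.0000 -2.0000]
Step 5: x=[6.0000 7.0000] v=[-2.0000 2.0000]
Step 6: x=[3.0000 9.0000] v=[-6.0000 4.0000]

Answer: 3.0000 9.0000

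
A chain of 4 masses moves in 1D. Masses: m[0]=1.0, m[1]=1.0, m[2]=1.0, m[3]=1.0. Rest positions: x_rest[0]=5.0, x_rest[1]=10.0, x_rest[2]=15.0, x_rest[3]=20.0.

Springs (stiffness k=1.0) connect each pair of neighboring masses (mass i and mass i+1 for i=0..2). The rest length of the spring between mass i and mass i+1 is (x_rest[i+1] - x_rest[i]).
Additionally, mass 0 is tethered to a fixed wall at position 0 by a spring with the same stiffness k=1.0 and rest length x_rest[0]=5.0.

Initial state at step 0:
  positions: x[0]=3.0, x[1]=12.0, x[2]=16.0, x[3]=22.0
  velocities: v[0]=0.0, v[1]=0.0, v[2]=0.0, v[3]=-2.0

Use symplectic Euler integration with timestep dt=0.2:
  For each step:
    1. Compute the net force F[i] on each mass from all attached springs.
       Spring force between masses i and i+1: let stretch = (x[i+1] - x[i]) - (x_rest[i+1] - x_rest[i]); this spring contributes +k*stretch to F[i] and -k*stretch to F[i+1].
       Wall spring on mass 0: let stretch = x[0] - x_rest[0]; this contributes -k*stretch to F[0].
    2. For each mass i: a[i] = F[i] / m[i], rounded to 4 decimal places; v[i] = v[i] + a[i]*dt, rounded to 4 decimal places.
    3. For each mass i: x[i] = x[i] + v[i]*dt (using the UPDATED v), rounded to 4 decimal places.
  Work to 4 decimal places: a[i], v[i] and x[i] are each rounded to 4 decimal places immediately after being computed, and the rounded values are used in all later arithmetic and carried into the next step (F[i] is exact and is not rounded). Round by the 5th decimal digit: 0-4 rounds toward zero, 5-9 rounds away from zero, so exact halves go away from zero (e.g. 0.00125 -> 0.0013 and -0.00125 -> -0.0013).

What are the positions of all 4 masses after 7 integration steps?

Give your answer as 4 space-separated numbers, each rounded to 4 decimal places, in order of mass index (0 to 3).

Answer: 6.9220 9.2031 16.0319 19.2808

Derivation:
Step 0: x=[3.0000 12.0000 16.0000 22.0000] v=[0.0000 0.0000 0.0000 -2.0000]
Step 1: x=[3.2400 11.8000 16.0800 21.5600] v=[1.2000 -1.0000 0.4000 -2.2000]
Step 2: x=[3.6928 11.4288 16.2080 21.1008] v=[2.2640 -1.8560 0.6400 -2.2960]
Step 3: x=[4.3073 10.9393 16.3405 20.6459] v=[3.0726 -2.4474 0.6627 -2.2746]
Step 4: x=[5.0148 10.4006 16.4292 20.2188] v=[3.5375 -2.6936 0.4435 -2.1357]
Step 5: x=[5.7371 9.8876 16.4283 19.8401] v=[3.6117 -2.5650 -0.0043 -1.8936]
Step 6: x=[6.3960 9.4702 16.3023 19.5249] v=[3.2944 -2.0870 -0.6301 -1.5760]
Step 7: x=[6.9220 9.2031 16.0319 19.2808] v=[2.6300 -1.3354 -1.3520 -1.2205]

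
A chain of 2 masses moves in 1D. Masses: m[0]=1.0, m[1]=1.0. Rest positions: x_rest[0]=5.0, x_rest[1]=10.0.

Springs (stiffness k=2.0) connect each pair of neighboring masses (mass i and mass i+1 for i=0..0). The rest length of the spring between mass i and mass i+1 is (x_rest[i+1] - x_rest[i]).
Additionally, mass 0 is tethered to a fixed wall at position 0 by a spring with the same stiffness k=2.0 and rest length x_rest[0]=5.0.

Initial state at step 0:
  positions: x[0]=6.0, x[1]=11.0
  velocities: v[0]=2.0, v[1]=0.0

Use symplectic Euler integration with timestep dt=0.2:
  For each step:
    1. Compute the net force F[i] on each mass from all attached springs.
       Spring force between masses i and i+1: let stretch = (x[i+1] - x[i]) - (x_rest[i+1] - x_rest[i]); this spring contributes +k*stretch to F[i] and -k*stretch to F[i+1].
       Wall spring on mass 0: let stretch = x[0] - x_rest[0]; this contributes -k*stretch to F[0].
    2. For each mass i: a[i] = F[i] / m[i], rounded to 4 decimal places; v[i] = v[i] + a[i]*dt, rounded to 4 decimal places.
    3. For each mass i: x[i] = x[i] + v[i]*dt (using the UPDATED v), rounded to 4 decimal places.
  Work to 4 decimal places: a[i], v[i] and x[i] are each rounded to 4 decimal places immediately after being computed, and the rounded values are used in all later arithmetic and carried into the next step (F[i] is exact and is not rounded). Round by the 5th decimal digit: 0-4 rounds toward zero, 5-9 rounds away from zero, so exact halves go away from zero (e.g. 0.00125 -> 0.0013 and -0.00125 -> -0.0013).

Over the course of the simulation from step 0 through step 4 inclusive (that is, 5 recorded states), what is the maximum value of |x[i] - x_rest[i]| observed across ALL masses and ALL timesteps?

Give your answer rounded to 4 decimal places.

Answer: 1.5382

Derivation:
Step 0: x=[6.0000 11.0000] v=[2.0000 0.0000]
Step 1: x=[6.3200 11.0000] v=[1.6000 0.0000]
Step 2: x=[6.5088 11.0256] v=[0.9440 0.1280]
Step 3: x=[6.5382 11.0899] v=[0.1472 0.3213]
Step 4: x=[6.4087 11.1900] v=[-0.6474 0.5006]
Max displacement = 1.5382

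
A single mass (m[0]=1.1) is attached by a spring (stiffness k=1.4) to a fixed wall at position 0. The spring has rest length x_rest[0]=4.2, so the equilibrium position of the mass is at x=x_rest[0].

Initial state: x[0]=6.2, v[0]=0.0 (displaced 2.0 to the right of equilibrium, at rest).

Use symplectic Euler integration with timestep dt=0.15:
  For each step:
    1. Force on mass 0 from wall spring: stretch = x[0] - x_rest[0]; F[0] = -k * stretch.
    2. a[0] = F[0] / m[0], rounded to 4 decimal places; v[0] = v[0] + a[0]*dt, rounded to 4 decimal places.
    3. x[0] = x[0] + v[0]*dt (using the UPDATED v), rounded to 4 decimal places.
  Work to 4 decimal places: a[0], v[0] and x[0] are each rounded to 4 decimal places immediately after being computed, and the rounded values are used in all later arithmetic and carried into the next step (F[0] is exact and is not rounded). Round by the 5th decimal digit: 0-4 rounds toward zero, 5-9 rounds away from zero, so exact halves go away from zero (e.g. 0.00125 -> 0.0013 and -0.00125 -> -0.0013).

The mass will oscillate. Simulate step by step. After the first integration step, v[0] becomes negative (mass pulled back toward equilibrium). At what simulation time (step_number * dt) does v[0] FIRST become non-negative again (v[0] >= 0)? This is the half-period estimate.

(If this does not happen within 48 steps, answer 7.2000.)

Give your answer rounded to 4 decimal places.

Answer: 2.8500

Derivation:
Step 0: x=[6.2000] v=[0.0000]
Step 1: x=[6.1427] v=[-0.3818]
Step 2: x=[6.0298] v=[-0.7527]
Step 3: x=[5.8645] v=[-1.1020]
Step 4: x=[5.6515] v=[-1.4198]
Step 5: x=[5.3970] v=[-1.6969]
Step 6: x=[5.1082] v=[-1.9254]
Step 7: x=[4.7934] v=[-2.0988]
Step 8: x=[4.4616] v=[-2.2121]
Step 9: x=[4.1223] v=[-2.2620]
Step 10: x=[3.7852] v=[-2.2472]
Step 11: x=[3.4600] v=[-2.1680]
Step 12: x=[3.1560] v=[-2.0267]
Step 13: x=[2.8819] v=[-1.8274]
Step 14: x=[2.6455] v=[-1.5758]
Step 15: x=[2.4537] v=[-1.2790]
Step 16: x=[2.3119] v=[-0.9456]
Step 17: x=[2.2241] v=[-0.5852]
Step 18: x=[2.1929] v=[-0.2080]
Step 19: x=[2.2192] v=[0.1752]
First v>=0 after going negative at step 19, time=2.8500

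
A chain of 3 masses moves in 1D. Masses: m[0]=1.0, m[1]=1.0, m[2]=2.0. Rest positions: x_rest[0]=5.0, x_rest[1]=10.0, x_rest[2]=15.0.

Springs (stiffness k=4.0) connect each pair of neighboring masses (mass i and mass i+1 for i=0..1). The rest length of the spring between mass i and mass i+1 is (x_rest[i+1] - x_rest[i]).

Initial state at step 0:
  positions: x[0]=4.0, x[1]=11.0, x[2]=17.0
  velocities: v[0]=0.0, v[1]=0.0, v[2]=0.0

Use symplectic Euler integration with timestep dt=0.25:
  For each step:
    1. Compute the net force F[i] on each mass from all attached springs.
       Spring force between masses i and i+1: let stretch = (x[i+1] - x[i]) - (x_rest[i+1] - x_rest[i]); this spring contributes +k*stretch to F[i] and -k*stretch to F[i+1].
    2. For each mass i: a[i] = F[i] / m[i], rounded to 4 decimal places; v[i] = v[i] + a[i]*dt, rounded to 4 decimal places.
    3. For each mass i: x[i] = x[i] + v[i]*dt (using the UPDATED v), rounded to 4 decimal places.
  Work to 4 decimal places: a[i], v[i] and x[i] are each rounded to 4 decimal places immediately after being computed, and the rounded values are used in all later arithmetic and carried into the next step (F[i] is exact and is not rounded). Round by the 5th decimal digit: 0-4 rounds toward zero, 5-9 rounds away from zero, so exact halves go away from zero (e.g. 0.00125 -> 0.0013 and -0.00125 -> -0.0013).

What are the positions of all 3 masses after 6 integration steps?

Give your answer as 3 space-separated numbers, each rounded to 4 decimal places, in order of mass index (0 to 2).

Answer: 7.4213 11.8745 14.8522

Derivation:
Step 0: x=[4.0000 11.0000 17.0000] v=[0.0000 0.0000 0.0000]
Step 1: x=[4.5000 10.7500 16.8750] v=[2.0000 -1.0000 -0.5000]
Step 2: x=[5.3125 10.4688 16.6094] v=[3.2500 -1.1250 -1.0625]
Step 3: x=[6.1641 10.4336 16.2012] v=[3.4063 -0.1407 -1.6328]
Step 4: x=[6.8331 10.7730 15.6971] v=[2.6758 1.3574 -2.0166]
Step 5: x=[7.2370 11.3584 15.2024] v=[1.6157 2.3416 -1.9787]
Step 6: x=[7.4213 11.8745 14.8522] v=[0.7371 2.0642 -1.4007]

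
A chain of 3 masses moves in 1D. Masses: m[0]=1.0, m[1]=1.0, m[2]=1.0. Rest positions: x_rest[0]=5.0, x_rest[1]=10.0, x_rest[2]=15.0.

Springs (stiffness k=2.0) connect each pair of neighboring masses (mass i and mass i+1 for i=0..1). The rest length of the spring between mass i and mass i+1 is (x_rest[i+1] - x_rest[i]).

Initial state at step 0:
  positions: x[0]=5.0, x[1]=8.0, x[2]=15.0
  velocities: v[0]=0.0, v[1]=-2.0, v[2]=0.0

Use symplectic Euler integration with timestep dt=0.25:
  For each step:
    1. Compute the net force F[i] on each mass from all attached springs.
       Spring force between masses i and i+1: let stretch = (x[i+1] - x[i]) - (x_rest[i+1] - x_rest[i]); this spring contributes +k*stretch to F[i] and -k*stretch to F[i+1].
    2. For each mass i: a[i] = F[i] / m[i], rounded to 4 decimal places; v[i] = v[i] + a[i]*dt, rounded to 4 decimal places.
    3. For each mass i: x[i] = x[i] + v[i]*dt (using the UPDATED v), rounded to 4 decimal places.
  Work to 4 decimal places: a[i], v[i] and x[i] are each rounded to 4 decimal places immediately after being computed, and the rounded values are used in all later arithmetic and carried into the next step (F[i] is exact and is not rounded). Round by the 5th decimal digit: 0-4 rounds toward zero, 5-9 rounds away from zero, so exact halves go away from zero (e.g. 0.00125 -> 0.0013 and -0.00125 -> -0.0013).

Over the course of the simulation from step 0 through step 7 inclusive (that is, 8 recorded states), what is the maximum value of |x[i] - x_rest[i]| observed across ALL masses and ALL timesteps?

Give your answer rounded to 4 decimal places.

Step 0: x=[5.0000 8.0000 15.0000] v=[0.0000 -2.0000 0.0000]
Step 1: x=[4.7500 8.0000 14.7500] v=[-1.0000 0.0000 -1.0000]
Step 2: x=[4.2813 8.4375 14.2813] v=[-1.8750 1.7500 -1.8750]
Step 3: x=[3.7071 9.0860 13.7071] v=[-2.2969 2.5938 -2.2969]
Step 4: x=[3.1802 9.6397 13.1802] v=[-2.1075 2.2149 -2.1075]
Step 5: x=[2.8358 9.8286 12.8358] v=[-1.3778 0.7554 -1.3778]
Step 6: x=[2.7405 9.5193 12.7405] v=[-0.3814 -1.2374 -0.3814]
Step 7: x=[2.8675 8.7653 12.8675] v=[0.5080 -3.0162 0.5080]
Max displacement = 2.2595

Answer: 2.2595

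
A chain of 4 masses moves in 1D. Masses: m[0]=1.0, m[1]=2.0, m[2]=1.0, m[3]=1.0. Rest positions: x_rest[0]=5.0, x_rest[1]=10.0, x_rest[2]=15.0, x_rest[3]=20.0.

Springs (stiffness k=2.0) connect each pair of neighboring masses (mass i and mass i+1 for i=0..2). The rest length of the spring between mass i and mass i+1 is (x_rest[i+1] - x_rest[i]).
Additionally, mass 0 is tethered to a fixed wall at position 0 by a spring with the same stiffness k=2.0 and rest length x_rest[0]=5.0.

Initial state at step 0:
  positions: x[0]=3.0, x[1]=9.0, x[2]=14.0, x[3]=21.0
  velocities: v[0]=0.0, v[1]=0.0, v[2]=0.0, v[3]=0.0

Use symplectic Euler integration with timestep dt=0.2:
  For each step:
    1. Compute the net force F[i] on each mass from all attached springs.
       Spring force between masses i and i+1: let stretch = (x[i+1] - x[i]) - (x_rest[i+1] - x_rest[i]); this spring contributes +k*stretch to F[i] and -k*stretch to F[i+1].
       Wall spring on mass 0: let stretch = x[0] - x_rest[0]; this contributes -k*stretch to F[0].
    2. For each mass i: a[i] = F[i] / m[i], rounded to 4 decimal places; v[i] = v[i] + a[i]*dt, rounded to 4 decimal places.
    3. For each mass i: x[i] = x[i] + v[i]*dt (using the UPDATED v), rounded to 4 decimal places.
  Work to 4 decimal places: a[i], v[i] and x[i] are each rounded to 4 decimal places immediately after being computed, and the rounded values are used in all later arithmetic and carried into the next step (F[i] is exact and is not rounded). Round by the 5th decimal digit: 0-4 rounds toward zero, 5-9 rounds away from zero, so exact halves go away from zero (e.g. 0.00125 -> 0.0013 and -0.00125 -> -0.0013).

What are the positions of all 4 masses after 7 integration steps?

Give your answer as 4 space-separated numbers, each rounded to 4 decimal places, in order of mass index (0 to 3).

Step 0: x=[3.0000 9.0000 14.0000 21.0000] v=[0.0000 0.0000 0.0000 0.0000]
Step 1: x=[3.2400 8.9600 14.1600 20.8400] v=[1.2000 -0.2000 0.8000 -0.8000]
Step 2: x=[3.6784 8.8992 14.4384 20.5456] v=[2.1920 -0.3040 1.3920 -1.4720]
Step 3: x=[4.2402 8.8511 14.7622 20.1626] v=[2.8090 -0.2403 1.6192 -1.9149]
Step 4: x=[4.8317 8.8550 15.0452 19.7476] v=[2.9573 0.0197 1.4149 -2.0751]
Step 5: x=[5.3585 8.9456 15.2092 19.3564] v=[2.6339 0.4531 0.8198 -1.9561]
Step 6: x=[5.7436 9.1433 15.2038 19.0334] v=[1.9253 0.9884 -0.0268 -1.6150]
Step 7: x=[5.9411 9.4474 15.0200 18.8040] v=[0.9877 1.5206 -0.9192 -1.1468]

Answer: 5.9411 9.4474 15.0200 18.8040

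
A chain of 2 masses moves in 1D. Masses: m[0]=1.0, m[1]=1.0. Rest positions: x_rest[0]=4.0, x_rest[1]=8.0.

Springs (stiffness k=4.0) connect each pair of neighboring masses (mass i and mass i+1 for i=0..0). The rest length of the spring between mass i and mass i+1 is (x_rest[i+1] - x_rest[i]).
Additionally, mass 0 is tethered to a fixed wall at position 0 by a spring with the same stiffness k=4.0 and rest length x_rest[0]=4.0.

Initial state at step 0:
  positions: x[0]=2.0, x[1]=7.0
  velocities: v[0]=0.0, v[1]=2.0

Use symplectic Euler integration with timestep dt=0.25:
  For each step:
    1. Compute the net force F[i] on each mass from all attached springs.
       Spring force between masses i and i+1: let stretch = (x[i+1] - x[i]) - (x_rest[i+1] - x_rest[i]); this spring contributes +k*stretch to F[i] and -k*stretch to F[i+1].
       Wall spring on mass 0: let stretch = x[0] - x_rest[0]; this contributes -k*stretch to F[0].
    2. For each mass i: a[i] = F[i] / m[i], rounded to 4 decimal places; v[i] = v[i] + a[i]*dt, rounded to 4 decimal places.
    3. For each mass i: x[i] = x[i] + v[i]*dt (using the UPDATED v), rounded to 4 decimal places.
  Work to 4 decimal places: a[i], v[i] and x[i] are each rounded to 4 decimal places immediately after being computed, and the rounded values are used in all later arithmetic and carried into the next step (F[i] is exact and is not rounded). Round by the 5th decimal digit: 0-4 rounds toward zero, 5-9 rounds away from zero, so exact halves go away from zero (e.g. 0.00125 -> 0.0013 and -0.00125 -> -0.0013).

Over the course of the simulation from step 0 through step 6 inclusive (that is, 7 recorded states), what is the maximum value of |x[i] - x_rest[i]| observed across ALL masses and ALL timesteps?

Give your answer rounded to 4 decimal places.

Answer: 2.0984

Derivation:
Step 0: x=[2.0000 7.0000] v=[0.0000 2.0000]
Step 1: x=[2.7500 7.2500] v=[3.0000 1.0000]
Step 2: x=[3.9375 7.3750] v=[4.7500 0.5000]
Step 3: x=[5.0000 7.6406] v=[4.2500 1.0625]
Step 4: x=[5.4727 8.2461] v=[1.8906 2.4219]
Step 5: x=[5.2705 9.1582] v=[-0.8087 3.6485]
Step 6: x=[4.7226 10.0984] v=[-2.1915 3.7608]
Max displacement = 2.0984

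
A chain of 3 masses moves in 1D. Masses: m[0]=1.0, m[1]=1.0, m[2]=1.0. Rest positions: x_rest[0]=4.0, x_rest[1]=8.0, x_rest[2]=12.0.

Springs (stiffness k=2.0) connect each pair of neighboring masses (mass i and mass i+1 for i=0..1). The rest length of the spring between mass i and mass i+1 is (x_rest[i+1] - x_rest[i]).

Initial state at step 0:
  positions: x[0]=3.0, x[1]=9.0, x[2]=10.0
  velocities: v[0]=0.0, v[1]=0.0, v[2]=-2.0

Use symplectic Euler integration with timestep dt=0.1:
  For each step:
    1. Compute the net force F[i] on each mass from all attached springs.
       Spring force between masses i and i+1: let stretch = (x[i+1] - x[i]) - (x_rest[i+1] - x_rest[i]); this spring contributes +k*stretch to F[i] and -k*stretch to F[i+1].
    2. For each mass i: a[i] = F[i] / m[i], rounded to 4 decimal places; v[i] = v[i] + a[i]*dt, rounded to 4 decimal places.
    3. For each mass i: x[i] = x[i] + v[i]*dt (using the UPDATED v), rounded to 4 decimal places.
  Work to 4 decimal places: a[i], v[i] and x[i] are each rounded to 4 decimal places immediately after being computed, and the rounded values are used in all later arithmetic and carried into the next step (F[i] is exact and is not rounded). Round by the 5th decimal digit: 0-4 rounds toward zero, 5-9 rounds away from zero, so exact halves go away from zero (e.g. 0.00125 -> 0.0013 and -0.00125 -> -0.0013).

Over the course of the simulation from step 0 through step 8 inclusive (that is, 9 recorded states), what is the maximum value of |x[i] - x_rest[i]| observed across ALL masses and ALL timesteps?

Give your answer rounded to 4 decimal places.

Answer: 2.2400

Derivation:
Step 0: x=[3.0000 9.0000 10.0000] v=[0.0000 0.0000 -2.0000]
Step 1: x=[3.0400 8.9000 9.8600] v=[0.4000 -1.0000 -1.4000]
Step 2: x=[3.1172 8.7020 9.7808] v=[0.7720 -1.9800 -0.7920]
Step 3: x=[3.2261 8.4139 9.7600] v=[1.0890 -2.8812 -0.2078]
Step 4: x=[3.3588 8.0490 9.7923] v=[1.3266 -3.6495 0.3230]
Step 5: x=[3.5053 7.6251 9.8697] v=[1.4646 -4.2389 0.7743]
Step 6: x=[3.6542 7.1637 9.9822] v=[1.4886 -4.6139 1.1254]
Step 7: x=[3.7933 6.6885 10.1184] v=[1.3905 -4.7521 1.3617]
Step 8: x=[3.9103 6.2240 10.2660] v=[1.1695 -4.6452 1.4757]
Max displacement = 2.2400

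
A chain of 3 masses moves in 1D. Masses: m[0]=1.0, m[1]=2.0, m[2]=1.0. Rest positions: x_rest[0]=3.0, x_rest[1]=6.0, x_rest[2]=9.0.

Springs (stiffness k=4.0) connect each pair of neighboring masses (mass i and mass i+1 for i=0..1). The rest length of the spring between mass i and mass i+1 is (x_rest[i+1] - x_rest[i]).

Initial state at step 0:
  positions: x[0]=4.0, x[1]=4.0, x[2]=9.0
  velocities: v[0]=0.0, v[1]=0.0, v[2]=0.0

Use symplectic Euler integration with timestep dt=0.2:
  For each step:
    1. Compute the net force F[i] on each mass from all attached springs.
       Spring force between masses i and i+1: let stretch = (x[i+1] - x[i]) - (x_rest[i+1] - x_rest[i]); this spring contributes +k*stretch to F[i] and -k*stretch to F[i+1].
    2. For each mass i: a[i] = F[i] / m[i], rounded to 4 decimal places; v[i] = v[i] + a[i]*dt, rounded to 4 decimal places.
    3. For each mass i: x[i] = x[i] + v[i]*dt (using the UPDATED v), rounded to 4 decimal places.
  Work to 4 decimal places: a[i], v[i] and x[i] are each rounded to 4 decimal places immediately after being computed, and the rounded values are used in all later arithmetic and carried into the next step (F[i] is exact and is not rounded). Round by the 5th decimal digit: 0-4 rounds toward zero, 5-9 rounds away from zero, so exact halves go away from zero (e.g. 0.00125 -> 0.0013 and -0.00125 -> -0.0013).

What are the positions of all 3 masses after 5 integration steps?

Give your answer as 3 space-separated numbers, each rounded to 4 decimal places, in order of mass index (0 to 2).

Step 0: x=[4.0000 4.0000 9.0000] v=[0.0000 0.0000 0.0000]
Step 1: x=[3.5200 4.4000 8.6800] v=[-2.4000 2.0000 -1.6000]
Step 2: x=[2.7008 5.0720 8.1552] v=[-4.0960 3.3600 -2.6240]
Step 3: x=[1.7810 5.8010 7.6171] v=[-4.5990 3.6448 -2.6906]
Step 4: x=[1.0244 6.3536 7.2684] v=[-3.7830 2.7632 -1.7435]
Step 5: x=[0.6405 6.5531 7.2533] v=[-1.9196 0.9974 -0.0753]

Answer: 0.6405 6.5531 7.2533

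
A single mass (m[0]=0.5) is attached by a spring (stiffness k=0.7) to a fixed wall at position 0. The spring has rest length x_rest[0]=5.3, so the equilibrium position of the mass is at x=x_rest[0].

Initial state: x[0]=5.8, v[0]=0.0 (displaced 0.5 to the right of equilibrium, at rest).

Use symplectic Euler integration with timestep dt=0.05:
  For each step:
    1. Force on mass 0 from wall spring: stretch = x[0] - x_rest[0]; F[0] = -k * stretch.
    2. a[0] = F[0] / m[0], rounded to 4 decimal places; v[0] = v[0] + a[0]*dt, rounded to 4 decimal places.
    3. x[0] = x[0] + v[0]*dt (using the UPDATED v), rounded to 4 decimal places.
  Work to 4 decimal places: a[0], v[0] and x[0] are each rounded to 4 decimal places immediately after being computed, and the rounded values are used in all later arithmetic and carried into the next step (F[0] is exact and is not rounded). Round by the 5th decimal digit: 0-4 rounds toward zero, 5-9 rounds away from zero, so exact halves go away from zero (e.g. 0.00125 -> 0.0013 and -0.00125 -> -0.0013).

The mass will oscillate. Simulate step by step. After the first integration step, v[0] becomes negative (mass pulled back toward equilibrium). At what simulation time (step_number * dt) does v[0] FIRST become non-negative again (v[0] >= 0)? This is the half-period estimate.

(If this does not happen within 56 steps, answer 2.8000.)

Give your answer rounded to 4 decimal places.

Answer: 2.7000

Derivation:
Step 0: x=[5.8000] v=[0.0000]
Step 1: x=[5.7983] v=[-0.0350]
Step 2: x=[5.7948] v=[-0.0699]
Step 3: x=[5.7896] v=[-0.1045]
Step 4: x=[5.7827] v=[-0.1388]
Step 5: x=[5.7741] v=[-0.1726]
Step 6: x=[5.7638] v=[-0.2058]
Step 7: x=[5.7519] v=[-0.2383]
Step 8: x=[5.7384] v=[-0.2699]
Step 9: x=[5.7234] v=[-0.3006]
Step 10: x=[5.7069] v=[-0.3302]
Step 11: x=[5.6890] v=[-0.3587]
Step 12: x=[5.6697] v=[-0.3859]
Step 13: x=[5.6491] v=[-0.4118]
Step 14: x=[5.6273] v=[-0.4362]
Step 15: x=[5.6043] v=[-0.4591]
Step 16: x=[5.5803] v=[-0.4804]
Step 17: x=[5.5553] v=[-0.5000]
Step 18: x=[5.5294] v=[-0.5179]
Step 19: x=[5.5027] v=[-0.5340]
Step 20: x=[5.4753] v=[-0.5482]
Step 21: x=[5.4473] v=[-0.5605]
Step 22: x=[5.4188] v=[-0.5708]
Step 23: x=[5.3898] v=[-0.5791]
Step 24: x=[5.3605] v=[-0.5854]
Step 25: x=[5.3310] v=[-0.5896]
Step 26: x=[5.3014] v=[-0.5918]
Step 27: x=[5.2718] v=[-0.5919]
Step 28: x=[5.2423] v=[-0.5899]
Step 29: x=[5.2130] v=[-0.5859]
Step 30: x=[5.1840] v=[-0.5798]
Step 31: x=[5.1554] v=[-0.5717]
Step 32: x=[5.1273] v=[-0.5616]
Step 33: x=[5.0998] v=[-0.5495]
Step 34: x=[5.0730] v=[-0.5355]
Step 35: x=[5.0470] v=[-0.5196]
Step 36: x=[5.0219] v=[-0.5019]
Step 37: x=[4.9978] v=[-0.4824]
Step 38: x=[4.9747] v=[-0.4612]
Step 39: x=[4.9528] v=[-0.4384]
Step 40: x=[4.9321] v=[-0.4141]
Step 41: x=[4.9127] v=[-0.3883]
Step 42: x=[4.8946] v=[-0.3612]
Step 43: x=[4.8780] v=[-0.3328]
Step 44: x=[4.8628] v=[-0.3033]
Step 45: x=[4.8492] v=[-0.2727]
Step 46: x=[4.8371] v=[-0.2411]
Step 47: x=[4.8267] v=[-0.2087]
Step 48: x=[4.8179] v=[-0.1756]
Step 49: x=[4.8108] v=[-0.1419]
Step 50: x=[4.8054] v=[-0.1077]
Step 51: x=[4.8017] v=[-0.0731]
Step 52: x=[4.7998] v=[-0.0382]
Step 53: x=[4.7996] v=[-0.0032]
Step 54: x=[4.8012] v=[0.0318]
First v>=0 after going negative at step 54, time=2.7000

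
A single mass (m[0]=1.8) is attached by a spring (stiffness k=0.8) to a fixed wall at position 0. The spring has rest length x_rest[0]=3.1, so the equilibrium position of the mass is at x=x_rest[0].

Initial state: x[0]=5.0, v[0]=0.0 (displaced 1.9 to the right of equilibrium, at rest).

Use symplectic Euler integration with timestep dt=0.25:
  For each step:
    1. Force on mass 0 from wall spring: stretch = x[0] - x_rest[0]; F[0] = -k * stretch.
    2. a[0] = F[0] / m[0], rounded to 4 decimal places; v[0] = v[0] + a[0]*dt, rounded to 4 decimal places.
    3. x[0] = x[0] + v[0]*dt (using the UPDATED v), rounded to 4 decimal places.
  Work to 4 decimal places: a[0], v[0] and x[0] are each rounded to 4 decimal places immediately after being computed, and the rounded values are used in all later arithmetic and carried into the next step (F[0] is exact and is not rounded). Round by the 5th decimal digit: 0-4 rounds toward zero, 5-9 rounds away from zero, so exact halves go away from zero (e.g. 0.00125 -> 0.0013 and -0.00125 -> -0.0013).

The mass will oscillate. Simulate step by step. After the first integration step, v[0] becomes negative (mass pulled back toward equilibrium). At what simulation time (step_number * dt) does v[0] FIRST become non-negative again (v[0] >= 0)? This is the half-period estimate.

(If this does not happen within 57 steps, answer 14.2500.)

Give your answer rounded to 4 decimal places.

Step 0: x=[5.0000] v=[0.0000]
Step 1: x=[4.9472] v=[-0.2111]
Step 2: x=[4.8431] v=[-0.4164]
Step 3: x=[4.6906] v=[-0.6101]
Step 4: x=[4.4939] v=[-0.7868]
Step 5: x=[4.2585] v=[-0.9417]
Step 6: x=[3.9909] v=[-1.0704]
Step 7: x=[3.6986] v=[-1.1694]
Step 8: x=[3.3896] v=[-1.2359]
Step 9: x=[3.0726] v=[-1.2681]
Step 10: x=[2.7563] v=[-1.2651]
Step 11: x=[2.4496] v=[-1.2269]
Step 12: x=[2.1610] v=[-1.1546]
Step 13: x=[1.8984] v=[-1.0503]
Step 14: x=[1.6692] v=[-0.9168]
Step 15: x=[1.4798] v=[-0.7578]
Step 16: x=[1.3354] v=[-0.5778]
Step 17: x=[1.2400] v=[-0.3817]
Step 18: x=[1.1963] v=[-0.1750]
Step 19: x=[1.2054] v=[0.0365]
First v>=0 after going negative at step 19, time=4.7500

Answer: 4.7500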